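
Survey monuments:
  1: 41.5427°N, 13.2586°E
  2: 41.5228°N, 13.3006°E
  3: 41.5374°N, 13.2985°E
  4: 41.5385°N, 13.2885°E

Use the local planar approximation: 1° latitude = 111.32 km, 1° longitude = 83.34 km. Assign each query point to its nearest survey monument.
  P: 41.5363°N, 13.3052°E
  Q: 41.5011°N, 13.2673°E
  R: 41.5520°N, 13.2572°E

P at 41.5363°N, 13.3052°E:
  1: 3.9485 km
  2: 1.5509 km
  3: 0.5716 km
  4: 1.4132 km
  → nearest: 3 (0.5716 km)
Q at 41.5011°N, 13.2673°E:
  1: 4.6873 km
  2: 3.6793 km
  3: 4.8052 km
  4: 4.5227 km
  → nearest: 2 (3.6793 km)
R at 41.5520°N, 13.2572°E:
  1: 1.0418 km
  2: 4.8630 km
  3: 3.8064 km
  4: 3.0105 km
  → nearest: 1 (1.0418 km)

P→3; Q→2; R→1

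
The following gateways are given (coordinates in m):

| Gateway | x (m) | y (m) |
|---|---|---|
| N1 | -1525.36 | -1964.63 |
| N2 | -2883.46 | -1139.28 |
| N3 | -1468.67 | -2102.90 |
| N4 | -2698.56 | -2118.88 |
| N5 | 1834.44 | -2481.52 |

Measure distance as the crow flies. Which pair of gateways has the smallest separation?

N1 and N3

Pairwise distances:
N1–N3: 149.44 m
N2–N4: 996.90 m
N1–N4: 1183.30 m
N3–N4: 1229.99 m
N1–N2: 1589.23 m
N2–N3: 1711.78 m
N3–N5: 3324.74 m
N1–N5: 3399.33 m
N4–N5: 4547.48 m
N2–N5: 4905.12 m
Closest pair: N1–N3 at 149.44 m.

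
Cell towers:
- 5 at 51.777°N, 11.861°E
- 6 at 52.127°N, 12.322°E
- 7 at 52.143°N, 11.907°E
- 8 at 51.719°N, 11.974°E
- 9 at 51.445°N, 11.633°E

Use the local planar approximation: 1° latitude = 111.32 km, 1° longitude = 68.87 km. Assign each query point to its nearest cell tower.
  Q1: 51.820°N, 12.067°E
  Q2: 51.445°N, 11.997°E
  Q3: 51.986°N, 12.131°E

Q1→8; Q2→9; Q3→6

Q1 at 51.820°N, 12.067°E:
  5: 14.973 km
  6: 38.424 km
  7: 37.607 km
  8: 12.940 km
  9: 51.342 km
  → nearest: 8 (12.940 km)
Q2 at 51.445°N, 11.997°E:
  5: 38.127 km
  6: 79.151 km
  7: 77.948 km
  8: 30.543 km
  9: 25.069 km
  → nearest: 9 (25.069 km)
Q3 at 51.986°N, 12.131°E:
  5: 29.784 km
  6: 20.479 km
  7: 23.312 km
  8: 31.628 km
  9: 69.305 km
  → nearest: 6 (20.479 km)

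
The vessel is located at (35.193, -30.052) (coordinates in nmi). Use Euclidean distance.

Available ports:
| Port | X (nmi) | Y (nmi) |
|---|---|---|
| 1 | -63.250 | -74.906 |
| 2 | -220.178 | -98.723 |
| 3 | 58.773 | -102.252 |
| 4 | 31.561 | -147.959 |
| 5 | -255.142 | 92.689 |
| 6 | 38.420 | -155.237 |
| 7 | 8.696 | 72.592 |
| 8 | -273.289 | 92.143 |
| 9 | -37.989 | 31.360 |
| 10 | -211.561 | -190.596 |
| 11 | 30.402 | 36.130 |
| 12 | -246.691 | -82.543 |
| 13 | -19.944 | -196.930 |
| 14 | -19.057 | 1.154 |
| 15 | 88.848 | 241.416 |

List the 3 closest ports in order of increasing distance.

14, 11, 3

Distances from (35.193, -30.052):
1: √((-98.443)² + (-44.854)²) = √(9691.02425 + 2011.88132) = 108.180 nmi
2: √((-255.371)² + (-68.671)²) = √(65214.34764 + 4715.70624) = 264.443 nmi
3: √((23.580)² + (-72.200)²) = √(556.01640 + 5212.84000) = 75.953 nmi
4: √((-3.632)² + (-117.907)²) = √(13.19142 + 13902.06065) = 117.963 nmi
5: √((-290.335)² + (122.741)²) = √(84294.41222 + 15065.35308) = 315.214 nmi
6: √((3.227)² + (-125.185)²) = √(10.41353 + 15671.28423) = 125.227 nmi
7: √((-26.497)² + (102.644)²) = √(702.09101 + 10535.79074) = 106.009 nmi
8: √((-308.482)² + (122.195)²) = √(95161.14432 + 14931.61802) = 331.802 nmi
9: √((-73.182)² + (61.412)²) = √(5355.60512 + 3771.43374) = 95.536 nmi
10: √((-246.754)² + (-160.544)²) = √(60887.53652 + 25774.37594) = 294.384 nmi
11: √((-4.791)² + (66.182)²) = √(22.95368 + 4380.05712) = 66.355 nmi
12: √((-281.884)² + (-52.491)²) = √(79458.58946 + 2755.30508) = 286.730 nmi
13: √((-55.137)² + (-166.878)²) = √(3040.08877 + 27848.26688) = 175.751 nmi
14: √((-54.250)² + (31.206)²) = √(2943.06250 + 973.81444) = 62.585 nmi
15: √((53.655)² + (271.468)²) = √(2878.85903 + 73694.87502) = 276.720 nmi
Sorted: 14 (62.585 nmi) < 11 (66.355 nmi) < 3 (75.953 nmi) < 9 (95.536 nmi) < 7 (106.009 nmi) < …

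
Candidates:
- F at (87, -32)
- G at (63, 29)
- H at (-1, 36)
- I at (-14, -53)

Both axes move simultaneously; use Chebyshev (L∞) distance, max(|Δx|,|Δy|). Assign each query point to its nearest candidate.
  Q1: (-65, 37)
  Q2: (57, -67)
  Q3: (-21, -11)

Q1→H; Q2→F; Q3→I

Q1 at (-65, 37):
  F: max(|152|, |-69|) = 152
  G: max(|128|, |-8|) = 128
  H: max(|64|, |-1|) = 64
  I: max(|51|, |-90|) = 90
  → nearest: H (64)
Q2 at (57, -67):
  F: max(|30|, |35|) = 35
  G: max(|6|, |96|) = 96
  H: max(|-58|, |103|) = 103
  I: max(|-71|, |14|) = 71
  → nearest: F (35)
Q3 at (-21, -11):
  F: max(|108|, |-21|) = 108
  G: max(|84|, |40|) = 84
  H: max(|20|, |47|) = 47
  I: max(|7|, |-42|) = 42
  → nearest: I (42)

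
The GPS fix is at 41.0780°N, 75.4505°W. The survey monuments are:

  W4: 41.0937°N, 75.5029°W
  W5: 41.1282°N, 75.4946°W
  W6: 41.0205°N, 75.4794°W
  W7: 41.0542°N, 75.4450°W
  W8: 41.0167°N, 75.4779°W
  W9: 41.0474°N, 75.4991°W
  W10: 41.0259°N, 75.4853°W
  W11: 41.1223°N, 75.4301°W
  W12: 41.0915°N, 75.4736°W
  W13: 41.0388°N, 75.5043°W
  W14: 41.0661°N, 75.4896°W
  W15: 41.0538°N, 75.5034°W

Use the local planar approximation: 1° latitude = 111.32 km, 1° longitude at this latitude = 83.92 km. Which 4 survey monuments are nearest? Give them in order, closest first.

Distances from 41.0780°N, 75.4505°W:
W4: 4.7320 km
W5: 6.7026 km
W6: 6.8450 km
W7: 2.6893 km
W8: 7.2009 km
W9: 5.3139 km
W10: 6.4935 km
W11: 5.2202 km
W12: 2.4528 km
W13: 6.2791 km
W14: 3.5386 km
W15: 5.1928 km
Sorted: W12 (2.4528 km) < W7 (2.6893 km) < W14 (3.5386 km) < W4 (4.7320 km) < W15 (5.1928 km) < W11 (5.2202 km) < …

W12, W7, W14, W4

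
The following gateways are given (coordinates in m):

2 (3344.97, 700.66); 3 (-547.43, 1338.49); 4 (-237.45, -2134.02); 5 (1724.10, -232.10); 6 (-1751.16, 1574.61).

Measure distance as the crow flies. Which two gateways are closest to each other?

Pairwise distances:
2–3: √((-3892.40)² + (637.83)²) = √(15150777.7600 + 406827.1089) = 3944.31 m
2–4: √((-3582.42)² + (-2834.68)²) = √(12833733.0564 + 8035410.7024) = 4568.28 m
2–5: √((-1620.87)² + (-932.76)²) = √(2627219.5569 + 870041.2176) = 1870.10 m
2–6: √((-5096.13)² + (873.95)²) = √(25970540.9769 + 763788.6025) = 5170.53 m
3–4: √((309.98)² + (-3472.51)²) = √(96087.6004 + 12058325.7001) = 3486.32 m
3–5: √((2271.53)² + (-1570.59)²) = √(5159848.5409 + 2466752.9481) = 2761.63 m
3–6: √((-1203.73)² + (236.12)²) = √(1448965.9129 + 55752.6544) = 1226.67 m
4–5: √((1961.55)² + (1901.92)²) = √(3847678.4025 + 3617299.6864) = 2732.21 m
4–6: √((-1513.71)² + (3708.63)²) = √(2291317.9641 + 13753936.4769) = 4005.65 m
5–6: √((-3475.26)² + (1806.71)²) = √(12077432.0676 + 3264201.0241) = 3916.84 m
Closest pair: 3–6 at 1226.67 m.

3 and 6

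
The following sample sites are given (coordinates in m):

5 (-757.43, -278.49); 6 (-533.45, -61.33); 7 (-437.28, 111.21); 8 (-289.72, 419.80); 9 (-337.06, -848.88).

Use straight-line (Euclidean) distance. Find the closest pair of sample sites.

6 and 7

Pairwise distances:
6–7: 197.53 m
5–6: 311.97 m
7–8: 342.06 m
5–7: 504.34 m
6–8: 539.34 m
5–9: 708.56 m
6–9: 811.67 m
5–8: 840.45 m
7–9: 965.31 m
8–9: 1269.56 m
Closest pair: 6–7 at 197.53 m.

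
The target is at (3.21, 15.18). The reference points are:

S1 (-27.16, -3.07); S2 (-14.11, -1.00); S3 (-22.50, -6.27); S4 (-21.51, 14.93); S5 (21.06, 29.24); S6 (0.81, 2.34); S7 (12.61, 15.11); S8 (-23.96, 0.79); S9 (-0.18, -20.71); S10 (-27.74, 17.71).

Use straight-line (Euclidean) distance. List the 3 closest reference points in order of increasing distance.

S7, S6, S5

Distances from (3.21, 15.18):
S1: 35.43
S2: 23.70
S3: 33.48
S4: 24.72
S5: 22.72
S6: 13.06
S7: 9.40
S8: 30.75
S9: 36.05
S10: 31.05
Sorted: S7 (9.40) < S6 (13.06) < S5 (22.72) < S2 (23.70) < S4 (24.72) < …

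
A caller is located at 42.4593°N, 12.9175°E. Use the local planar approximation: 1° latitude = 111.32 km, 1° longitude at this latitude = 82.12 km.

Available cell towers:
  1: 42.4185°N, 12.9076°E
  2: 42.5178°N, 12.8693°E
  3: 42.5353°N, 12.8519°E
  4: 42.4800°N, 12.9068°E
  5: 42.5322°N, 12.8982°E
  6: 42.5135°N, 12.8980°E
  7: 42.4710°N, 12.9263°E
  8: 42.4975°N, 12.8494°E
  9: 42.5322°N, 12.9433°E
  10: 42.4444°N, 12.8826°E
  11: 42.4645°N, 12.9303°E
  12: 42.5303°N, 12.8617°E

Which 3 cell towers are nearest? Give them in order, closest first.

11, 7, 4

Distances from 42.4593°N, 12.9175°E:
1: √((-0.0408·111.32)² + (-0.0099·82.12)²) = √(20.628456 + 0.660949) = 4.6140 km
2: √((0.0585·111.32)² + (-0.0482·82.12)²) = √(42.409009 + 15.667221) = 7.6208 km
3: √((0.0760·111.32)² + (-0.0656·82.12)²) = √(71.577015 + 29.020545) = 10.0298 km
4: √((0.0207·111.32)² + (-0.0107·82.12)²) = √(5.309909 + 0.772086) = 2.4662 km
5: √((0.0729·111.32)² + (-0.0193·82.12)²) = √(65.856925 + 2.511959) = 8.2685 km
6: √((0.0542·111.32)² + (-0.0195·82.12)²) = √(36.403653 + 2.564290) = 6.2424 km
7: √((0.0117·111.32)² + (0.0088·82.12)²) = √(1.696360 + 0.522232) = 1.4895 km
8: √((0.0382·111.32)² + (-0.0681·82.12)²) = √(18.083110 + 31.274625) = 7.0255 km
9: √((0.0729·111.32)² + (0.0258·82.12)²) = √(65.856925 + 4.488873) = 8.3872 km
10: √((-0.0149·111.32)² + (-0.0349·82.12)²) = √(2.751180 + 8.213887) = 3.3114 km
11: √((0.0052·111.32)² + (0.0128·82.12)²) = √(0.335084 + 1.104887) = 1.2000 km
12: √((0.0710·111.32)² + (-0.0558·82.12)²) = √(62.468790 + 20.997437) = 9.1360 km
Sorted: 11 (1.2000 km) < 7 (1.4895 km) < 4 (2.4662 km) < 10 (3.3114 km) < 1 (4.6140 km) < …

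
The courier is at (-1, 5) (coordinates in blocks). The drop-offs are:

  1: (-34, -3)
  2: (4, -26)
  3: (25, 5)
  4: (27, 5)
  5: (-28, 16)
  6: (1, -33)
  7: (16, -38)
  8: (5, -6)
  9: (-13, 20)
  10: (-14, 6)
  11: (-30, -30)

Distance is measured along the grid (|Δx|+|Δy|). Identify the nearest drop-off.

10

Distances from (-1, 5):
1: 41 blocks
2: 36 blocks
3: 26 blocks
4: 28 blocks
5: 38 blocks
6: 40 blocks
7: 60 blocks
8: 17 blocks
9: 27 blocks
10: 14 blocks
11: 64 blocks
Minimum: 10 at 14 blocks.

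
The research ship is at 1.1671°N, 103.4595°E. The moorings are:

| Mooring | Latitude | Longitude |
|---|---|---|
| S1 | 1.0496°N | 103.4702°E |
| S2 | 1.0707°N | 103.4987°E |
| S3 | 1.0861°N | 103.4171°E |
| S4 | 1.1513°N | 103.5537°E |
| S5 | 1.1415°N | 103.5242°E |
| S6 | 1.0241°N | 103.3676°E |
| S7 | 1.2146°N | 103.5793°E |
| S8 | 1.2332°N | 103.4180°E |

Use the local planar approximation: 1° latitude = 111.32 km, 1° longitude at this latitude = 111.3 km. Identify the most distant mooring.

Distances from 1.1671°N, 103.4595°E:
S1: √((-0.1175·111.32)² + (0.0107·111.3)²) = √(171.089016 + 1.418267) = 13.1342 km
S2: √((-0.0964·111.32)² + (0.0392·111.3)²) = √(115.159684 + 19.035420) = 11.5843 km
S3: √((-0.0810·111.32)² + (-0.0424·111.3)²) = √(81.304846 + 22.270094) = 10.1772 km
S4: √((-0.0158·111.32)² + (0.0942·111.3)²) = √(3.093574 + 109.923901) = 10.6310 km
S5: √((-0.0256·111.32)² + (0.0647·111.3)²) = √(8.121314 + 51.855985) = 7.7445 km
S6: √((-0.1430·111.32)² + (-0.0919·111.3)²) = √(253.406920 + 104.621599) = 18.9216 km
S7: √((0.0475·111.32)² + (0.1198·111.3)²) = √(27.959771 + 177.788622) = 14.3439 km
S8: √((0.0661·111.32)² + (-0.0415·111.3)²) = √(54.143872 + 21.334699) = 8.6878 km
Maximum: S6 at 18.9216 km.

S6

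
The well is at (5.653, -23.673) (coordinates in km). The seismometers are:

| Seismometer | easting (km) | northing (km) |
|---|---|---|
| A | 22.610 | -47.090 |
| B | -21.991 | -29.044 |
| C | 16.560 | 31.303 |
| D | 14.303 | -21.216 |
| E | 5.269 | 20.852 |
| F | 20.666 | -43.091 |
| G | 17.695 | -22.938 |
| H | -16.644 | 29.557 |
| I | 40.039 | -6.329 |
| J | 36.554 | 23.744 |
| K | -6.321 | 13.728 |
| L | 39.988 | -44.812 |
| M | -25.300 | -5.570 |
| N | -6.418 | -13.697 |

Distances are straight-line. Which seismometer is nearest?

D

Distances from (5.653, -23.673):
A: √((16.957)² + (-23.417)²) = √(287.53985 + 548.35589) = 28.912 km
B: √((-27.644)² + (-5.371)²) = √(764.19074 + 28.84764) = 28.161 km
C: √((10.907)² + (54.976)²) = √(118.96265 + 3022.36058) = 56.048 km
D: √((8.650)² + (2.457)²) = √(74.82250 + 6.03685) = 8.992 km
E: √((-0.384)² + (44.525)²) = √(0.14746 + 1982.47562) = 44.527 km
F: √((15.013)² + (-19.418)²) = √(225.39017 + 377.05872) = 24.545 km
G: √((12.042)² + (0.735)²) = √(145.00976 + 0.54022) = 12.064 km
H: √((-22.297)² + (53.230)²) = √(497.15621 + 2833.43290) = 57.711 km
I: √((34.386)² + (17.344)²) = √(1182.39700 + 300.81434) = 38.512 km
J: √((30.901)² + (47.417)²) = √(954.87180 + 2248.37189) = 56.597 km
K: √((-11.974)² + (37.401)²) = √(143.37668 + 1398.83480) = 39.271 km
L: √((34.335)² + (-21.139)²) = √(1178.89223 + 446.85732) = 40.321 km
M: √((-30.953)² + (18.103)²) = √(958.08821 + 327.71861) = 35.858 km
N: √((-12.071)² + (9.976)²) = √(145.70904 + 99.52058) = 15.660 km
Minimum: D at 8.992 km.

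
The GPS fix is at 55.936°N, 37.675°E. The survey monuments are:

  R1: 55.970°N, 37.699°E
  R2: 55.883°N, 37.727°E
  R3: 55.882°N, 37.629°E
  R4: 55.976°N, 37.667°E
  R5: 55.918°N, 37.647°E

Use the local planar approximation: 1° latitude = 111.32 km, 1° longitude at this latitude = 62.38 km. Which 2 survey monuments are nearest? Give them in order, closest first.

Distances from 55.936°N, 37.675°E:
R1: √((0.034·111.32)² + (0.024·62.38)²) = √(14.32532 + 2.24137) = 4.070 km
R2: √((-0.053·111.32)² + (0.052·62.38)²) = √(34.80953 + 10.52198) = 6.733 km
R3: √((-0.054·111.32)² + (-0.046·62.38)²) = √(36.13549 + 8.23392) = 6.661 km
R4: √((0.040·111.32)² + (-0.008·62.38)²) = √(19.82743 + 0.24904) = 4.481 km
R5: √((-0.018·111.32)² + (-0.028·62.38)²) = √(4.01505 + 3.05075) = 2.658 km
Sorted: R5 (2.658 km) < R1 (4.070 km) < R4 (4.481 km) < R3 (6.661 km) < …

R5, R1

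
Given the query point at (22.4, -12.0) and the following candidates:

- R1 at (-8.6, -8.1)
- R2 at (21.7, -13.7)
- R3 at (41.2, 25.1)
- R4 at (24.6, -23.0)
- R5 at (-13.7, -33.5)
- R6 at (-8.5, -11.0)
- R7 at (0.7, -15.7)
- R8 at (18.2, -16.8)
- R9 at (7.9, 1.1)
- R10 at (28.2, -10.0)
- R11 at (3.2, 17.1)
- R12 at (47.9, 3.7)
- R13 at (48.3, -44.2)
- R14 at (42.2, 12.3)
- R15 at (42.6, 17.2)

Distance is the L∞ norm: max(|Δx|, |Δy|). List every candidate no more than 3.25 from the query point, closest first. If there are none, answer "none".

Distances from (22.4, -12.0):
R1: 31.0
R2: 1.7
R3: 37.1
R4: 11.0
R5: 36.1
R6: 30.9
R7: 21.7
R8: 4.8
R9: 14.5
R10: 5.8
R11: 29.1
R12: 25.5
R13: 32.2
R14: 24.3
R15: 29.2
Threshold 3.25: R2 (1.7) is within range.

R2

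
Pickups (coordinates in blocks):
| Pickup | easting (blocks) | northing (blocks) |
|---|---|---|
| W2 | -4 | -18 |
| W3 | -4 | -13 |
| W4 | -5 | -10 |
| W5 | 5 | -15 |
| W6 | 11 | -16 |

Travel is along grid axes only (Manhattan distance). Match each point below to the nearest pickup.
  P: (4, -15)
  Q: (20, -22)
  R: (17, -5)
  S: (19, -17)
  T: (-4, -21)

P→W5; Q→W6; R→W6; S→W6; T→W2

P at (4, -15):
  W2: 11 blocks
  W3: 10 blocks
  W4: 14 blocks
  W5: 1 blocks
  W6: 8 blocks
  → nearest: W5 (1 blocks)
Q at (20, -22):
  W2: 28 blocks
  W3: 33 blocks
  W4: 37 blocks
  W5: 22 blocks
  W6: 15 blocks
  → nearest: W6 (15 blocks)
R at (17, -5):
  W2: 34 blocks
  W3: 29 blocks
  W4: 27 blocks
  W5: 22 blocks
  W6: 17 blocks
  → nearest: W6 (17 blocks)
S at (19, -17):
  W2: 24 blocks
  W3: 27 blocks
  W4: 31 blocks
  W5: 16 blocks
  W6: 9 blocks
  → nearest: W6 (9 blocks)
T at (-4, -21):
  W2: 3 blocks
  W3: 8 blocks
  W4: 12 blocks
  W5: 15 blocks
  W6: 20 blocks
  → nearest: W2 (3 blocks)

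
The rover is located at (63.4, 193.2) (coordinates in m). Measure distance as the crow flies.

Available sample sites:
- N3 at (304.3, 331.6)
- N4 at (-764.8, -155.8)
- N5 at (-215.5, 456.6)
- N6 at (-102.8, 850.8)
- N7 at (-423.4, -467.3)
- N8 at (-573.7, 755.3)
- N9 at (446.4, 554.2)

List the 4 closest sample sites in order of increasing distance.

N3, N5, N9, N6

Distances from (63.4, 193.2):
N3: 277.8 m
N4: 898.7 m
N5: 383.6 m
N6: 678.3 m
N7: 820.5 m
N8: 849.6 m
N9: 526.3 m
Sorted: N3 (277.8 m) < N5 (383.6 m) < N9 (526.3 m) < N6 (678.3 m) < N7 (820.5 m) < N8 (849.6 m) < …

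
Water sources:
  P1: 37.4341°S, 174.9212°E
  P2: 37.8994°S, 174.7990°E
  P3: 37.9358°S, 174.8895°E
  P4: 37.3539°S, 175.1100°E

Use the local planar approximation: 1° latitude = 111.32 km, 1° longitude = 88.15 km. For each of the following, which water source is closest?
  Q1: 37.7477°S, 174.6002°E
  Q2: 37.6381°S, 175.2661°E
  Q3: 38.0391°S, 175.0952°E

Q1→P2; Q2→P4; Q3→P3

Q1 at 37.7477°S, 174.6002°E:
  P1: 44.9375 km
  P2: 24.3367 km
  P3: 32.9969 km
  P4: 62.7794 km
  → nearest: P2 (24.3367 km)
Q2 at 37.6381°S, 175.2661°E:
  P1: 37.9480 km
  P2: 50.4131 km
  P3: 46.9075 km
  P4: 34.5000 km
  → nearest: P4 (34.5000 km)
Q3 at 38.0391°S, 175.0952°E:
  P1: 69.0731 km
  P2: 30.3905 km
  P3: 21.4714 km
  P4: 76.2876 km
  → nearest: P3 (21.4714 km)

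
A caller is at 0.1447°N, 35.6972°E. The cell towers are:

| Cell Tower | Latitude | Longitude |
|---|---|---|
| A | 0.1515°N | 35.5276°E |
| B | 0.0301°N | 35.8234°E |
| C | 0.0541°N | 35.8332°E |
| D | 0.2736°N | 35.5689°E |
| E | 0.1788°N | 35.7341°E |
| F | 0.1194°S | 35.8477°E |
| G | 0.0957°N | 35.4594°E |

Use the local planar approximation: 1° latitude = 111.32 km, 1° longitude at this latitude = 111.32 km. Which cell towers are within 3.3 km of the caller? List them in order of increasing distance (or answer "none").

none

Distances from 0.1447°N, 35.6972°E:
A: √((0.0068·111.32)² + (-0.1696·111.32)²) = √(0.573013 + 356.449567) = 18.8950 km
B: √((-0.1146·111.32)² + (0.1262·111.32)²) = √(162.747989 + 197.362712) = 18.9766 km
C: √((-0.0906·111.32)² + (0.1360·111.32)²) = √(101.719166 + 229.205066) = 18.1913 km
D: √((0.1289·111.32)² + (-0.1283·111.32)²) = √(205.898048 + 203.985693) = 20.2456 km
E: √((0.0341·111.32)² + (0.0369·111.32)²) = √(14.409707 + 16.873265) = 5.5931 km
F: √((-0.2641·111.32)² + (0.1505·111.32)²) = √(864.337186 + 280.685123) = 33.8382 km
G: √((-0.0490·111.32)² + (-0.2378·111.32)²) = √(29.753534 + 700.761278) = 27.0280 km
Threshold 3.3 km: none within range.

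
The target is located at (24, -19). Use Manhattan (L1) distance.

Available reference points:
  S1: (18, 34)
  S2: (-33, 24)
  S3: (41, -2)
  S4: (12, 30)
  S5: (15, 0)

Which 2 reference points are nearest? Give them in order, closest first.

Distances from (24, -19):
S1: |-6| + |53| = 6 + 53 = 59
S2: |-57| + |43| = 57 + 43 = 100
S3: |17| + |17| = 17 + 17 = 34
S4: |-12| + |49| = 12 + 49 = 61
S5: |-9| + |19| = 9 + 19 = 28
Sorted: S5 (28) < S3 (34) < S1 (59) < S4 (61) < …

S5, S3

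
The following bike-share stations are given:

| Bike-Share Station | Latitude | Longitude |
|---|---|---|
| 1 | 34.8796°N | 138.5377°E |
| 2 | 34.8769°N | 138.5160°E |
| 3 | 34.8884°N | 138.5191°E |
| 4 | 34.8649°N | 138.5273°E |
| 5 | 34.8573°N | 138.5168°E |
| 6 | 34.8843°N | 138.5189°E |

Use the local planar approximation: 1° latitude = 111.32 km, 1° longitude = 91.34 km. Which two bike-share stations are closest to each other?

Pairwise distances:
3–6: 0.4568 km
2–6: 0.8653 km
4–5: 1.2789 km
2–3: 1.3111 km
2–4: 1.6881 km
1–6: 1.7951 km
1–4: 1.8921 km
1–3: 1.9611 km
1–2: 2.0047 km
2–5: 2.1831 km
4–6: 2.2919 km
3–4: 2.7211 km
5–6: 3.0118 km
1–5: 3.1316 km
3–5: 3.4684 km
Closest pair: 3–6 at 0.4568 km.

3 and 6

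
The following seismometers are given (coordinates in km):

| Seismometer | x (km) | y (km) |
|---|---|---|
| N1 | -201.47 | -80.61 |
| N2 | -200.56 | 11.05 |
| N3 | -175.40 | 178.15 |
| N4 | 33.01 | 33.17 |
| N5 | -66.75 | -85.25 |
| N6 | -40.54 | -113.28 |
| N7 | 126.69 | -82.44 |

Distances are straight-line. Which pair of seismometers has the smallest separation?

N5 and N6

Pairwise distances:
N1–N2: √((0.91)² + (91.66)²) = √(0.8281 + 8401.5556) = 91.66 km
N1–N3: √((26.07)² + (258.76)²) = √(679.6449 + 66956.7376) = 260.07 km
N1–N4: √((234.48)² + (113.78)²) = √(54980.8704 + 12945.8884) = 260.63 km
N1–N5: √((134.72)² + (-4.64)²) = √(18149.4784 + 21.5296) = 134.80 km
N1–N6: √((160.93)² + (-32.67)²) = √(25898.4649 + 1067.3289) = 164.21 km
N1–N7: √((328.16)² + (-1.83)²) = √(107688.9856 + 3.3489) = 328.17 km
N2–N3: √((25.16)² + (167.10)²) = √(633.0256 + 27922.4100) = 168.98 km
N2–N4: √((233.57)² + (22.12)²) = √(54554.9449 + 489.2944) = 234.62 km
N2–N5: √((133.81)² + (-96.30)²) = √(17905.1161 + 9273.6900) = 164.86 km
N2–N6: √((160.02)² + (-124.33)²) = √(25606.4004 + 15457.9489) = 202.64 km
N2–N7: √((327.25)² + (-93.49)²) = √(107092.5625 + 8740.3801) = 340.34 km
N3–N4: √((208.41)² + (-144.98)²) = √(43434.7281 + 21019.2004) = 253.88 km
N3–N5: √((108.65)² + (-263.40)²) = √(11804.8225 + 69379.5600) = 284.93 km
N3–N6: √((134.86)² + (-291.43)²) = √(18187.2196 + 84931.4449) = 321.12 km
N3–N7: √((302.09)² + (-260.59)²) = √(91258.3681 + 67907.1481) = 398.96 km
N4–N5: √((-99.76)² + (-118.42)²) = √(9952.0576 + 14023.2964) = 154.84 km
N4–N6: √((-73.55)² + (-146.45)²) = √(5409.6025 + 21447.6025) = 163.88 km
N4–N7: √((93.68)² + (-115.61)²) = √(8775.9424 + 13365.6721) = 148.80 km
N5–N6: √((26.21)² + (-28.03)²) = √(686.9641 + 785.6809) = 38.38 km
N5–N7: √((193.44)² + (2.81)²) = √(37419.0336 + 7.8961) = 193.46 km
N6–N7: √((167.23)² + (30.84)²) = √(27965.8729 + 951.1056) = 170.05 km
Closest pair: N5–N6 at 38.38 km.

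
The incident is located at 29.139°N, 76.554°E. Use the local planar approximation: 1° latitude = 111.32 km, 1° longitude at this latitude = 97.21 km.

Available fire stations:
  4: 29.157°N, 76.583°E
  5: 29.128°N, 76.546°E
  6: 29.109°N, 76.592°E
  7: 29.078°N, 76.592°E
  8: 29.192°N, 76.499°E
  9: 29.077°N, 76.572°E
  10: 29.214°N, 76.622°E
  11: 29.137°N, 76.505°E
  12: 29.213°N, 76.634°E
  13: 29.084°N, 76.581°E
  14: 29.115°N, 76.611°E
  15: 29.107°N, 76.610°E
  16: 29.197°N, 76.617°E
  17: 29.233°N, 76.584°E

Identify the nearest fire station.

5

Distances from 29.139°N, 76.554°E:
4: 3.459 km
5: 1.451 km
6: 4.980 km
7: 7.730 km
8: 7.962 km
9: 7.120 km
10: 10.649 km
11: 4.768 km
12: 11.329 km
13: 6.661 km
14: 6.151 km
15: 6.506 km
16: 8.899 km
17: 10.863 km
Minimum: 5 at 1.451 km.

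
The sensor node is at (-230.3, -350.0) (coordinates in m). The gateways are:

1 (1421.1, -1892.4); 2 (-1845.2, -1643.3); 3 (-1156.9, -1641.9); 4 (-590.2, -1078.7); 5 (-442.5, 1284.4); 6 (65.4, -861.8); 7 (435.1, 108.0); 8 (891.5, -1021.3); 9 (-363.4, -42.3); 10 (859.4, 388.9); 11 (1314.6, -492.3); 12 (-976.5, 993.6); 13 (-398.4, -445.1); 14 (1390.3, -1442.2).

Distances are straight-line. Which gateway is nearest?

13

Distances from (-230.3, -350.0):
1: 2259.7 m
2: 2068.9 m
3: 1589.8 m
4: 812.7 m
5: 1648.1 m
6: 591.1 m
7: 807.8 m
8: 1307.3 m
9: 335.3 m
10: 1316.6 m
11: 1551.4 m
12: 1536.9 m
13: 193.1 m
14: 1954.3 m
Minimum: 13 at 193.1 m.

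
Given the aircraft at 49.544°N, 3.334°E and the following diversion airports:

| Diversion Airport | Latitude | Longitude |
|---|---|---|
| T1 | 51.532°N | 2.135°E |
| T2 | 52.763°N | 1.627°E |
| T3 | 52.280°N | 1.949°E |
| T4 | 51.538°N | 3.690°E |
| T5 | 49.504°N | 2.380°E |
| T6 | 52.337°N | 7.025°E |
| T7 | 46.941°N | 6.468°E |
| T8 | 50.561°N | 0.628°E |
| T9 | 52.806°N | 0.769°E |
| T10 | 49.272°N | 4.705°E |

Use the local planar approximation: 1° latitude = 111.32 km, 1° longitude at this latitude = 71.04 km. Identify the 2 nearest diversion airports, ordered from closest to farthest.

Distances from 49.544°N, 3.334°E:
T1: √((1.988·111.32)² + (-1.199·71.04)²) = √(48975.53123 + 7255.11451) = 237.130 km
T2: √((3.219·111.32)² + (-1.707·71.04)²) = √(128406.89626 + 14705.26813) = 378.302 km
T3: √((2.736·111.32)² + (-1.385·71.04)²) = √(92763.81080 + 9680.67081) = 320.069 km
T4: √((1.994·111.32)² + (0.356·71.04)²) = √(49271.60430 + 639.59624) = 223.408 km
T5: √((-0.040·111.32)² + (-0.954·71.04)²) = √(19.82743 + 4593.06567) = 67.918 km
T6: √((2.793·111.32)² + (3.691·71.04)²) = √(96669.23165 + 68753.37089) = 406.722 km
T7: √((-2.603·111.32)² + (3.134·71.04)²) = √(83964.31157 + 49568.28462) = 365.421 km
T8: √((1.017·111.32)² + (-2.706·71.04)²) = √(12817.05657 + 36954.00303) = 223.094 km
T9: √((3.262·111.32)² + (-2.565·71.04)²) = √(131860.37568 + 33203.25375) = 406.280 km
T10: √((-0.272·111.32)² + (1.371·71.04)²) = √(916.82026 + 9485.94965) = 101.994 km
Sorted: T5 (67.918 km) < T10 (101.994 km) < T8 (223.094 km) < T4 (223.408 km) < …

T5, T10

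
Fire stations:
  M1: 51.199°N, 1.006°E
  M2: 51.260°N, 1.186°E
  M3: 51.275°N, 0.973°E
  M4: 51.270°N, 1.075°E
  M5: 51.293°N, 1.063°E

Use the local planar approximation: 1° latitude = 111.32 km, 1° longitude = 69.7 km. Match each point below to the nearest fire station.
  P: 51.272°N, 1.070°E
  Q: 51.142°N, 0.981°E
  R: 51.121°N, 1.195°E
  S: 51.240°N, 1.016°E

P at 51.272°N, 1.070°E:
  M1: √((-0.073·111.32)² + (-0.064·69.7)²) = √(66.03773 + 19.89874) = 9.270 km
  M2: √((-0.012·111.32)² + (0.116·69.7)²) = √(1.78447 + 65.37046) = 8.195 km
  M3: √((0.003·111.32)² + (-0.097·69.7)²) = √(0.11153 + 45.70977) = 6.769 km
  M4: √((-0.002·111.32)² + (0.005·69.7)²) = √(0.04957 + 0.12145) = 0.414 km
  M5: √((0.021·111.32)² + (-0.007·69.7)²) = √(5.46493 + 0.23805) = 2.388 km
  → nearest: M4 (0.414 km)
Q at 51.142°N, 0.981°E:
  M1: √((0.057·111.32)² + (0.025·69.7)²) = √(40.26207 + 3.03631) = 6.580 km
  M2: √((0.118·111.32)² + (0.205·69.7)²) = √(172.54819 + 204.16123) = 19.409 km
  M3: √((0.133·111.32)² + (-0.008·69.7)²) = √(219.20461 + 0.31092) = 14.816 km
  M4: √((0.128·111.32)² + (0.094·69.7)²) = √(203.03286 + 42.92608) = 15.683 km
  M5: √((0.151·111.32)² + (0.082·69.7)²) = √(282.55324 + 32.66580) = 17.754 km
  → nearest: M1 (6.580 km)
R at 51.121°N, 1.195°E:
  M1: √((0.078·111.32)² + (-0.189·69.7)²) = √(75.39379 + 173.53583) = 15.778 km
  M2: √((0.139·111.32)² + (-0.009·69.7)²) = √(239.42858 + 0.39351) = 15.486 km
  M3: √((0.154·111.32)² + (-0.222·69.7)²) = √(293.89205 + 239.42611) = 23.094 km
  M4: √((0.149·111.32)² + (-0.120·69.7)²) = √(275.11795 + 69.95650) = 18.576 km
  M5: √((0.172·111.32)² + (-0.132·69.7)²) = √(366.60914 + 84.64736) = 21.243 km
  → nearest: M2 (15.486 km)
S at 51.240°N, 1.016°E:
  M1: √((-0.041·111.32)² + (-0.010·69.7)²) = √(20.83119 + 0.48581) = 4.617 km
  M2: √((0.020·111.32)² + (0.170·69.7)²) = √(4.95686 + 140.39880) = 12.056 km
  M3: √((0.035·111.32)² + (-0.043·69.7)²) = √(15.18037 + 8.98261) = 4.916 km
  M4: √((0.030·111.32)² + (0.059·69.7)²) = √(11.15293 + 16.91101) = 5.298 km
  M5: √((0.053·111.32)² + (0.047·69.7)²) = √(34.80953 + 10.73152) = 6.748 km
  → nearest: M1 (4.617 km)

P→M4; Q→M1; R→M2; S→M1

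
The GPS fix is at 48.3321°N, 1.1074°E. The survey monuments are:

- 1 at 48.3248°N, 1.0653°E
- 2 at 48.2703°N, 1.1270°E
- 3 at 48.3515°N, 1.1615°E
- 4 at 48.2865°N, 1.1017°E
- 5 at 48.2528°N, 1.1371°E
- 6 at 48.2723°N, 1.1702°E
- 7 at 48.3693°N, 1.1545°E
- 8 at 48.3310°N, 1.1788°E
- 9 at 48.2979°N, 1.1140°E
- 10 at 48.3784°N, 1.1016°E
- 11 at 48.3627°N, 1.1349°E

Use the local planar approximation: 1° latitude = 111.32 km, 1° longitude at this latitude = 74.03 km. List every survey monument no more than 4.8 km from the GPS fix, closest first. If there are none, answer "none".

1, 9, 11, 3

Distances from 48.3321°N, 1.1074°E:
1: 3.2209 km
2: 7.0309 km
3: 4.5502 km
4: 5.0937 km
5: 9.0974 km
6: 8.1197 km
7: 5.4136 km
8: 5.2872 km
9: 3.8384 km
10: 5.1720 km
11: 3.9684 km
Threshold 4.8 km: 1 (3.2209 km), 9 (3.8384 km), 11 (3.9684 km), 3 (4.5502 km) are within range.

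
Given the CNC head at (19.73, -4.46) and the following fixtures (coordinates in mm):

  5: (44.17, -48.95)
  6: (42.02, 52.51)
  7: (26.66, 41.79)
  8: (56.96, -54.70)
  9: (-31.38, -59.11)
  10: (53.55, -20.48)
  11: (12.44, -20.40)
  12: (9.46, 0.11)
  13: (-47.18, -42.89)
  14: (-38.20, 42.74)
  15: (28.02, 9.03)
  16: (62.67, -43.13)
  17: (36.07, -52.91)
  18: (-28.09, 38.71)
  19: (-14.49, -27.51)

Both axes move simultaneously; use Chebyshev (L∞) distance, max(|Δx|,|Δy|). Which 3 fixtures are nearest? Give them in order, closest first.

Distances from (19.73, -4.46):
5: max(|24.44|, |-44.49|) = 44.49 mm
6: max(|22.29|, |56.97|) = 56.97 mm
7: max(|6.93|, |46.25|) = 46.25 mm
8: max(|37.23|, |-50.24|) = 50.24 mm
9: max(|-51.11|, |-54.65|) = 54.65 mm
10: max(|33.82|, |-16.02|) = 33.82 mm
11: max(|-7.29|, |-15.94|) = 15.94 mm
12: max(|-10.27|, |4.57|) = 10.27 mm
13: max(|-66.91|, |-38.43|) = 66.91 mm
14: max(|-57.93|, |47.20|) = 57.93 mm
15: max(|8.29|, |13.49|) = 13.49 mm
16: max(|42.94|, |-38.67|) = 42.94 mm
17: max(|16.34|, |-48.45|) = 48.45 mm
18: max(|-47.82|, |43.17|) = 47.82 mm
19: max(|-34.22|, |-23.05|) = 34.22 mm
Sorted: 12 (10.27 mm) < 15 (13.49 mm) < 11 (15.94 mm) < 10 (33.82 mm) < 19 (34.22 mm) < …

12, 15, 11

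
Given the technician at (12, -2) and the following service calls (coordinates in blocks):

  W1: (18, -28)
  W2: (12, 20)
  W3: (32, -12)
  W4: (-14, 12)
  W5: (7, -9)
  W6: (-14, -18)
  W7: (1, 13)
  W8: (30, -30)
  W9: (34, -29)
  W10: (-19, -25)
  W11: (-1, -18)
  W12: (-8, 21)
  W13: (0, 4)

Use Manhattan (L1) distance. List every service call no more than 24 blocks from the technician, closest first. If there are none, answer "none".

W5, W13, W2

Distances from (12, -2):
W1: |6| + |-26| = 6 + 26 = 32 blocks
W2: |0| + |22| = 0 + 22 = 22 blocks
W3: |20| + |-10| = 20 + 10 = 30 blocks
W4: |-26| + |14| = 26 + 14 = 40 blocks
W5: |-5| + |-7| = 5 + 7 = 12 blocks
W6: |-26| + |-16| = 26 + 16 = 42 blocks
W7: |-11| + |15| = 11 + 15 = 26 blocks
W8: |18| + |-28| = 18 + 28 = 46 blocks
W9: |22| + |-27| = 22 + 27 = 49 blocks
W10: |-31| + |-23| = 31 + 23 = 54 blocks
W11: |-13| + |-16| = 13 + 16 = 29 blocks
W12: |-20| + |23| = 20 + 23 = 43 blocks
W13: |-12| + |6| = 12 + 6 = 18 blocks
Threshold 24 blocks: W5 (12 blocks), W13 (18 blocks), W2 (22 blocks) are within range.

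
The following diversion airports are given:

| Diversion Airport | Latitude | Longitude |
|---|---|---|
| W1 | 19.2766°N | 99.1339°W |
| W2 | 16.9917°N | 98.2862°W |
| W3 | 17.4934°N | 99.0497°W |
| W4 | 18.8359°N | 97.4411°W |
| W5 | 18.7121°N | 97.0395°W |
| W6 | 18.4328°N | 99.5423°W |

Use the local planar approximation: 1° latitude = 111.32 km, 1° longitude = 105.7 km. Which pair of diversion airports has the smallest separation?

W4 and W5

Pairwise distances:
W1–W2: 269.6757 km
W1–W3: 198.7052 km
W1–W4: 185.5326 km
W1–W5: 230.1242 km
W1–W6: 103.3763 km
W2–W3: 98.1425 km
W2–W4: 223.8882 km
W2–W5: 232.4714 km
W2–W6: 208.2389 km
W3–W4: 226.3720 km
W3–W5: 252.0955 km
W3–W6: 116.8194 km
W4–W5: 44.6302 km
W4–W6: 226.5846 km
W5–W6: 266.3668 km
Closest pair: W4–W5 at 44.6302 km.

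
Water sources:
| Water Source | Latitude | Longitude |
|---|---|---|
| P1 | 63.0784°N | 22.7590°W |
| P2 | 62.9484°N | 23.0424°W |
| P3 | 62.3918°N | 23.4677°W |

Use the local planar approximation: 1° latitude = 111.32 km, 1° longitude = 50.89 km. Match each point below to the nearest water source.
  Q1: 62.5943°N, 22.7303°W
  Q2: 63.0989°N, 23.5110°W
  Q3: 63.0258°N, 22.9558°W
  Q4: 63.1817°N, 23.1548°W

Q1 at 62.5943°N, 22.7303°W:
  P1: 53.9098 km
  P2: 42.4979 km
  P3: 43.7764 km
  → nearest: P2 (42.4979 km)
Q2 at 63.0989°N, 23.5110°W:
  P1: 38.3373 km
  P2: 29.1439 km
  P3: 78.7452 km
  → nearest: P2 (29.1439 km)
Q3 at 63.0258°N, 22.9558°W:
  P1: 11.6013 km
  P2: 9.6778 km
  P3: 75.2312 km
  → nearest: P2 (9.6778 km)
Q4 at 63.1817°N, 23.1548°W:
  P1: 23.1937 km
  P2: 26.5934 km
  P3: 89.3618 km
  → nearest: P1 (23.1937 km)

Q1→P2; Q2→P2; Q3→P2; Q4→P1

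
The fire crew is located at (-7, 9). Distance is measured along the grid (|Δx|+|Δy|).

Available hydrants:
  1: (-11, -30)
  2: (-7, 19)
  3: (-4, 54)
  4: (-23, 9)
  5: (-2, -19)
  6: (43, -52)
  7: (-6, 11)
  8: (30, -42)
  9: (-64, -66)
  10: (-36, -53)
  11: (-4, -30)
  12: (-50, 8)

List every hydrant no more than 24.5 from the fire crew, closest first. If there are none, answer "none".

7, 2, 4

Distances from (-7, 9):
1: 43
2: 10
3: 48
4: 16
5: 33
6: 111
7: 3
8: 88
9: 132
10: 91
11: 42
12: 44
Threshold 24.5: 7 (3), 2 (10), 4 (16) are within range.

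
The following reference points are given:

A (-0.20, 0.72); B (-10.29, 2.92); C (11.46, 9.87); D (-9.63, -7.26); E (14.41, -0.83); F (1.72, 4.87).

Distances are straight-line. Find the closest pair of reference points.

Pairwise distances:
A–B: 10.33
A–C: 14.82
A–D: 12.35
A–E: 14.69
A–F: 4.57
B–C: 22.83
B–D: 10.20
B–E: 24.98
B–F: 12.17
C–D: 27.17
C–E: 11.10
C–F: 10.95
D–E: 24.89
D–F: 16.61
E–F: 13.91
Closest pair: A–F at 4.57.

A and F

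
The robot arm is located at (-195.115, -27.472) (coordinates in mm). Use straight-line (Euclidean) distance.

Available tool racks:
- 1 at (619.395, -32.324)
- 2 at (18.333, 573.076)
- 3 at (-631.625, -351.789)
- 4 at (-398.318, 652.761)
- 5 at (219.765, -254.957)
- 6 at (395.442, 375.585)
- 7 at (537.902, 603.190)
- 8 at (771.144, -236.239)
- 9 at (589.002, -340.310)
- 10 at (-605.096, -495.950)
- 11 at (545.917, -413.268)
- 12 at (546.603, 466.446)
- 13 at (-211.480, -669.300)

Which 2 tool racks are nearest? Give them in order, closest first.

Distances from (-195.115, -27.472):
1: √((814.510)² + (-4.852)²) = √(663426.54010 + 23.54190) = 814.524 mm
2: √((213.448)² + (600.548)²) = √(45560.04870 + 360657.90030) = 637.352 mm
3: √((-436.510)² + (-324.317)²) = √(190540.98010 + 105181.51649) = 543.804 mm
4: √((-203.203)² + (680.233)²) = √(41291.45921 + 462716.93429) = 709.935 mm
5: √((414.880)² + (-227.485)²) = √(172125.41440 + 51749.42522) = 473.154 mm
6: √((590.557)² + (403.057)²) = √(348757.57025 + 162454.94525) = 714.991 mm
7: √((733.017)² + (630.662)²) = √(537313.92229 + 397734.55824) = 966.979 mm
8: √((966.259)² + (-208.767)²) = √(933656.45508 + 43583.66029) = 988.555 mm
9: √((784.117)² + (-312.838)²) = √(614839.46969 + 97867.61424) = 844.220 mm
10: √((-409.981)² + (-468.478)²) = √(168084.42036 + 219471.63648) = 622.540 mm
11: √((741.032)² + (-385.796)²) = √(549128.42502 + 148838.55362) = 835.444 mm
12: √((741.718)² + (493.918)²) = √(550145.59152 + 243954.99072) = 891.123 mm
13: √((-16.365)² + (-641.828)²) = √(267.81322 + 411943.18158) = 642.037 mm
Sorted: 5 (473.154 mm) < 3 (543.804 mm) < 10 (622.540 mm) < 2 (637.352 mm) < …

5, 3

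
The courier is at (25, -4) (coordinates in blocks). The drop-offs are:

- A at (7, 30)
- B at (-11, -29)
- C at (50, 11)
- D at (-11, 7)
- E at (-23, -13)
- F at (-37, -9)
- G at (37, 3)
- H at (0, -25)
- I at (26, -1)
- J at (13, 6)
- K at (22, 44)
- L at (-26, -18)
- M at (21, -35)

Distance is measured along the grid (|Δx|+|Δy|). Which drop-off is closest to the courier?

I

Distances from (25, -4):
A: |-18| + |34| = 18 + 34 = 52 blocks
B: |-36| + |-25| = 36 + 25 = 61 blocks
C: |25| + |15| = 25 + 15 = 40 blocks
D: |-36| + |11| = 36 + 11 = 47 blocks
E: |-48| + |-9| = 48 + 9 = 57 blocks
F: |-62| + |-5| = 62 + 5 = 67 blocks
G: |12| + |7| = 12 + 7 = 19 blocks
H: |-25| + |-21| = 25 + 21 = 46 blocks
I: |1| + |3| = 1 + 3 = 4 blocks
J: |-12| + |10| = 12 + 10 = 22 blocks
K: |-3| + |48| = 3 + 48 = 51 blocks
L: |-51| + |-14| = 51 + 14 = 65 blocks
M: |-4| + |-31| = 4 + 31 = 35 blocks
Minimum: I at 4 blocks.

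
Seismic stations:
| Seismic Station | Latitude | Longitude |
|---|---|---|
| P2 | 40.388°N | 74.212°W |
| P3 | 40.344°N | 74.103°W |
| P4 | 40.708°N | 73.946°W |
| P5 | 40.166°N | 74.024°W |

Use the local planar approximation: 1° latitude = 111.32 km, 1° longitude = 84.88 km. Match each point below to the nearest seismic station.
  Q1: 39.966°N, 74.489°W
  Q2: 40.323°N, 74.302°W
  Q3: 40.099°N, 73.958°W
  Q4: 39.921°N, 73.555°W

Q1→P5; Q2→P2; Q3→P5; Q4→P5

Q1 at 39.966°N, 74.489°W:
  P2: 52.532 km
  P3: 53.330 km
  P4: 94.588 km
  P5: 45.316 km
  → nearest: P5 (45.316 km)
Q2 at 40.323°N, 74.302°W:
  P2: 10.522 km
  P3: 17.052 km
  P4: 52.440 km
  P5: 29.364 km
  → nearest: P2 (10.522 km)
Q3 at 40.099°N, 73.958°W:
  P2: 38.727 km
  P3: 29.922 km
  P4: 67.802 km
  P5: 9.328 km
  → nearest: P5 (9.328 km)
Q4 at 39.921°N, 73.555°W:
  P2: 76.239 km
  P3: 66.188 km
  P4: 93.684 km
  P5: 48.255 km
  → nearest: P5 (48.255 km)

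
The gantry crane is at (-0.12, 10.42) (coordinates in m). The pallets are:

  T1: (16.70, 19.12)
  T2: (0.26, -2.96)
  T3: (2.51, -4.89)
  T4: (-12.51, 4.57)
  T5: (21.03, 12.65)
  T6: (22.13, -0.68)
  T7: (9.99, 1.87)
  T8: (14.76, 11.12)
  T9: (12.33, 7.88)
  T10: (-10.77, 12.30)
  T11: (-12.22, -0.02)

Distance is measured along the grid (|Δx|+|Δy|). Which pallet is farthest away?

T6

Distances from (-0.12, 10.42):
T1: |16.82| + |8.70| = 16.82 + 8.70 = 25.52 m
T2: |0.38| + |-13.38| = 0.38 + 13.38 = 13.76 m
T3: |2.63| + |-15.31| = 2.63 + 15.31 = 17.94 m
T4: |-12.39| + |-5.85| = 12.39 + 5.85 = 18.24 m
T5: |21.15| + |2.23| = 21.15 + 2.23 = 23.38 m
T6: |22.25| + |-11.10| = 22.25 + 11.10 = 33.35 m
T7: |10.11| + |-8.55| = 10.11 + 8.55 = 18.66 m
T8: |14.88| + |0.70| = 14.88 + 0.70 = 15.58 m
T9: |12.45| + |-2.54| = 12.45 + 2.54 = 14.99 m
T10: |-10.65| + |1.88| = 10.65 + 1.88 = 12.53 m
T11: |-12.10| + |-10.44| = 12.10 + 10.44 = 22.54 m
Maximum: T6 at 33.35 m.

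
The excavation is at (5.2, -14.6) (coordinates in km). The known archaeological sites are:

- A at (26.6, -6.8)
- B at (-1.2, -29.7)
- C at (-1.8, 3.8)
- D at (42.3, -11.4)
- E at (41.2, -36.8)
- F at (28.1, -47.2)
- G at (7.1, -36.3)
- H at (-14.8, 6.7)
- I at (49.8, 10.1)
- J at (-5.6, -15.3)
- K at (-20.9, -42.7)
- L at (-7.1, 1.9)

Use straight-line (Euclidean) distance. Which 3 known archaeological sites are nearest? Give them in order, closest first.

Distances from (5.2, -14.6):
A: √((21.4)² + (7.8)²) = √(457.960 + 60.840) = 22.8 km
B: √((-6.4)² + (-15.1)²) = √(40.960 + 228.010) = 16.4 km
C: √((-7.0)² + (18.4)²) = √(49.000 + 338.560) = 19.7 km
D: √((37.1)² + (3.2)²) = √(1376.410 + 10.240) = 37.2 km
E: √((36.0)² + (-22.2)²) = √(1296.000 + 492.840) = 42.3 km
F: √((22.9)² + (-32.6)²) = √(524.410 + 1062.760) = 39.8 km
G: √((1.9)² + (-21.7)²) = √(3.610 + 470.890) = 21.8 km
H: √((-20.0)² + (21.3)²) = √(400.000 + 453.690) = 29.2 km
I: √((44.6)² + (24.7)²) = √(1989.160 + 610.090) = 51.0 km
J: √((-10.8)² + (-0.7)²) = √(116.640 + 0.490) = 10.8 km
K: √((-26.1)² + (-28.1)²) = √(681.210 + 789.610) = 38.4 km
L: √((-12.3)² + (16.5)²) = √(151.290 + 272.250) = 20.6 km
Sorted: J (10.8 km) < B (16.4 km) < C (19.7 km) < L (20.6 km) < G (21.8 km) < …

J, B, C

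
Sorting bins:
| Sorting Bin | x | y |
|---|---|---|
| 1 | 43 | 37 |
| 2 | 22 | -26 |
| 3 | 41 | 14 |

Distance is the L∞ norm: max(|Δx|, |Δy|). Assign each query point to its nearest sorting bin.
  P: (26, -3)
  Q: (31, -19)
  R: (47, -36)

P at (26, -3):
  1: 40
  2: 23
  3: 17
  → nearest: 3 (17)
Q at (31, -19):
  1: 56
  2: 9
  3: 33
  → nearest: 2 (9)
R at (47, -36):
  1: 73
  2: 25
  3: 50
  → nearest: 2 (25)

P→3; Q→2; R→2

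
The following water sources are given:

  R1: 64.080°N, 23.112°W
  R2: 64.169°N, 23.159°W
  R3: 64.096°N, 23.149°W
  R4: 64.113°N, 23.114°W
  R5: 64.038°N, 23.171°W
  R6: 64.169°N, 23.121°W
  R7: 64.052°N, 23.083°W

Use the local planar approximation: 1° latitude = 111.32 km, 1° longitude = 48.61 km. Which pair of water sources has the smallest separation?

R2 and R6

Pairwise distances:
R2–R6: 1.847 km
R1–R3: 2.531 km
R3–R4: 2.545 km
R1–R7: 3.421 km
R1–R4: 3.675 km
R5–R7: 4.553 km
R1–R5: 5.485 km
R3–R7: 5.855 km
R4–R6: 6.243 km
R3–R5: 6.545 km
R2–R4: 6.607 km
R4–R7: 6.956 km
R2–R3: 8.141 km
R3–R6: 8.240 km
R4–R5: 8.797 km
R1–R6: 9.917 km
R1–R2: 10.167 km
R6–R7: 13.155 km
R2–R7: 13.538 km
R2–R5: 14.595 km
R5–R6: 14.784 km
Closest pair: R2–R6 at 1.847 km.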